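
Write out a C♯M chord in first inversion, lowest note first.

In root position, C♯M is C♯–E♯–G♯.
First inversion puts the third (E♯) in the bass.

E♯, G♯, C♯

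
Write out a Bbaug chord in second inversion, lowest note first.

F♯ B♭ D

Bbaug = B♭–D–F♯; second inversion → fifth (F♯) lowest.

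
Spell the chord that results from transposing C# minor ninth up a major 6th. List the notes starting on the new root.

A♯ – C♯ – E♯ – G♯ – B♯

Transposed root: C♯ → A♯ (major 6th up). So we spell A♯ minor ninth:
- root: A♯
- minor 3rd: C♯
- perfect 5th: E♯
- minor 7th: G♯
- major 9th: B♯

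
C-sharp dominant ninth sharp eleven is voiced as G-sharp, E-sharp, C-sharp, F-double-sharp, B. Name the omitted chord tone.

The full C-sharp dominant ninth sharp eleven chord is C-sharp, E-sharp, G-sharp, B, D-sharp, F-double-sharp.
Comparing with the voicing, the major 9th (9th) — D-sharp — is absent.

D-sharp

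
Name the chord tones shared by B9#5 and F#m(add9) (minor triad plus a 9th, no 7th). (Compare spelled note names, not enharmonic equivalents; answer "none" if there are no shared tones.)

A – C♯

B9#5: B D♯ F𝄪 A C♯
F#m(add9): F♯ A C♯ G♯
Common to both → A, C♯.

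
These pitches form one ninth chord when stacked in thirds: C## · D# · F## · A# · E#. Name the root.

Stacking in thirds gives D# – F## – A# – C## – E#, so D# is the root — D# major ninth.

D#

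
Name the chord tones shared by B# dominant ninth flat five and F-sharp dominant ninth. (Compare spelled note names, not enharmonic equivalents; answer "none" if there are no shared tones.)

F-sharp, A-sharp

B# dominant ninth flat five: B-sharp D-double-sharp F-sharp A-sharp C-double-sharp
F-sharp dominant ninth: F-sharp A-sharp C-sharp E G-sharp
Common to both → F-sharp, A-sharp.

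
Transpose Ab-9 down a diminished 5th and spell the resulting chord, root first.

D  F  A  C  E

A diminished 5th down from Ab is D, so the new chord is D minor ninth.
root → D
3rd (minor 3rd) → F
5th (perfect 5th) → A
7th (minor 7th) → C
9th (major 9th) → E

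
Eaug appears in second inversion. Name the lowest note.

Eaug = E–G#–B#. Second inversion → fifth in the bass = B#.

B#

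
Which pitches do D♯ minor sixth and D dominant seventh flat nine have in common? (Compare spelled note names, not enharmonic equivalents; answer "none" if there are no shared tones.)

F-sharp

D♯ minor sixth: D-sharp F-sharp A-sharp B-sharp
D dominant seventh flat nine: D F-sharp A C E-flat
Common to both → F-sharp.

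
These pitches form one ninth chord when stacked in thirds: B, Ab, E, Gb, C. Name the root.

Stacking in thirds gives Ab – C – E – Gb – B, so Ab is the root — Ab dominant seventh sharp nine sharp five.

Ab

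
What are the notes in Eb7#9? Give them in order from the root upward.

Root Eb, quality dominant seventh sharp nine:
- root: Eb
- major 3rd: G
- perfect 5th: Bb
- minor 7th: Db
- augmented 9th: F#

Eb, G, Bb, Db, F#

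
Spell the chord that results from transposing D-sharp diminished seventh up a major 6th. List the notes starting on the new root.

B-sharp D-sharp F-sharp A

Transposed root: D-sharp → B-sharp (major 6th up). So we spell B-sharp diminished seventh:
Root: B-sharp
Minor 3rd (3rd): D-sharp
Diminished 5th (5th): F-sharp
Diminished 7th (7th): A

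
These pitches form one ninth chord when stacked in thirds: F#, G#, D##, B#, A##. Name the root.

Arranged so that each adjacent pair is a third by letter name: G# – B# – D## – F# – A##.
The bottom of that stack, G#, is the root (this is G# dominant seventh sharp nine sharp five).

G#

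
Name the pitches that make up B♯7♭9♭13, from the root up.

B# D## F## A# C# G#

B♯7♭9♭13 is a dominant seventh flat nine flat thirteen built on B#.
root → B#
3rd (major 3rd) → D##
5th (perfect 5th) → F##
7th (minor 7th) → A#
9th (minor 9th) → C#
13th (minor 13th) → G#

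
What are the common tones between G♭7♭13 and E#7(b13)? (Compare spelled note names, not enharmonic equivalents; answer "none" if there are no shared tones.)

none

G♭7♭13: G♭ B♭ D♭ F♭ E𝄫
E#7(b13): E♯ G𝄪 B♯ D♯ C♯
Common to both → none.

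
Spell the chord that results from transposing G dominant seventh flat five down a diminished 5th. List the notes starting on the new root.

C-sharp, E-sharp, G, B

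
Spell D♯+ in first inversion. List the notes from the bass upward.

F##  A##  D#

D♯+ = D#–F##–A##; first inversion → third (F##) lowest.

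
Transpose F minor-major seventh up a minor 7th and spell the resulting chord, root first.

Transposed root: F → Eb (minor 7th up). So we spell Eb minor-major seventh:
Eb — root
Gb — minor 3rd
Bb — perfect 5th
D — major 7th

Eb, Gb, Bb, D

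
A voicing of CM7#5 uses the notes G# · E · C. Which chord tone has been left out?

B

CM7#5 = C, E, G#, B. The voicing lacks the 7th (major 7th), B.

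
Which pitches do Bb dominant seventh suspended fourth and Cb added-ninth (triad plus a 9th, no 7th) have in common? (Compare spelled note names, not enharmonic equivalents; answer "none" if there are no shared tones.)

E-flat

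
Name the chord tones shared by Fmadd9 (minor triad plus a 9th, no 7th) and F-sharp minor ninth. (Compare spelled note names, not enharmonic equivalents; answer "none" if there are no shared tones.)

none

Fmadd9 = F, Ab, C, G.
F-sharp minor ninth = F#, A, C#, E, G#.
Shared: none.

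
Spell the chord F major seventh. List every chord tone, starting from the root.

Root F, quality major seventh:
root → F
3rd (major 3rd) → A
5th (perfect 5th) → C
7th (major 7th) → E

F, A, C, E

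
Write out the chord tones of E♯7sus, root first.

E#  A#  B#  D#

E♯7sus is a dominant seventh suspended fourth built on E#.
E# — root
A# — perfect 4th
B# — perfect 5th
D# — minor 7th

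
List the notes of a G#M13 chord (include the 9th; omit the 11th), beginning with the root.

G♯ B♯ D♯ F𝄪 A♯ E♯

G#M13 is a major thirteenth built on G♯.
Root: G♯
Major 3rd (3rd): B♯
Perfect 5th (5th): D♯
Major 7th (7th): F𝄪
Major 9th (9th): A♯
Major 13th (13th): E♯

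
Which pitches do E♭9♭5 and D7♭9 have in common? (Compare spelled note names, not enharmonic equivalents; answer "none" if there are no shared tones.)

E♭9♭5: Eb G Bbb Db F
D7♭9: D F# A C Eb
Common to both → Eb.

Eb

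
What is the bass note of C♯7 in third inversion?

B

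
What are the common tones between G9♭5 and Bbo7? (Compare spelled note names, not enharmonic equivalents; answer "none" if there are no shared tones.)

Db

G9♭5 = G, B, Db, F, A.
Bbo7 = Bb, Db, Fb, Abb.
Shared: Db.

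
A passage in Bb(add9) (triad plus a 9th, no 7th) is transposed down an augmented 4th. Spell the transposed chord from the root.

Transposed root: Bb → Fb (augmented 4th down). So we spell Fb added-ninth:
Root: Fb
Major 3rd (3rd): Ab
Perfect 5th (5th): Cb
Major 9th (9th): Gb

Fb – Ab – Cb – Gb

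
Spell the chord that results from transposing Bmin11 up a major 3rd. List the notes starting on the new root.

D#, F#, A#, C#, E#, G#

B up a major 3rd → D#. New chord: D# minor eleventh.
- root: D#
- minor 3rd: F#
- perfect 5th: A#
- minor 7th: C#
- major 9th: E#
- perfect 11th: G#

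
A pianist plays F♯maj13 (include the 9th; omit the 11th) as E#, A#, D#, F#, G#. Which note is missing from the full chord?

C#

The full F♯maj13 chord is F#, A#, C#, E#, G#, D#.
Comparing with the voicing, the perfect 5th (5th) — C# — is absent.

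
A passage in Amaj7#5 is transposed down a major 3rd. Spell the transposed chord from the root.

F, A, C#, E

Transposed root: A → F (major 3rd down). So we spell F augmented major seventh:
F — root
A — major 3rd
C# — augmented 5th
E — major 7th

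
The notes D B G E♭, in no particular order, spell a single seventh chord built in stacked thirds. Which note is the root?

Stacking in thirds gives E♭ – G – B – D, so E♭ is the root — E♭ augmented major seventh.

E♭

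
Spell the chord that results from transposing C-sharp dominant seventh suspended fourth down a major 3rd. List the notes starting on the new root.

A  D  E  G

Transposed root: C# → A (major 3rd down). So we spell A dominant seventh suspended fourth:
Root: A
Perfect 4th (4th): D
Perfect 5th (5th): E
Minor 7th (7th): G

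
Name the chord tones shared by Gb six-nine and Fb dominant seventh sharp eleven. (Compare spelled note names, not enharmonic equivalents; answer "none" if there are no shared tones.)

Gb six-nine = G-flat, B-flat, D-flat, E-flat, A-flat.
Fb dominant seventh sharp eleven = F-flat, A-flat, C-flat, E-double-flat, B-flat.
Shared: B-flat, A-flat.

B-flat  A-flat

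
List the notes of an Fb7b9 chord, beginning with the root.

Fb Ab Cb Ebb Gbb

Root Fb, quality dominant seventh flat nine:
- root: Fb
- major 3rd: Ab
- perfect 5th: Cb
- minor 7th: Ebb
- minor 9th: Gbb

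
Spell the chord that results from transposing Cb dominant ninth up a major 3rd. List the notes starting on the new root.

C-flat up a major 3rd → E-flat. New chord: E-flat dominant ninth.
- root: E-flat
- major 3rd: G
- perfect 5th: B-flat
- minor 7th: D-flat
- major 9th: F

E-flat, G, B-flat, D-flat, F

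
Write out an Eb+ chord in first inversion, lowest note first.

G  B  Eb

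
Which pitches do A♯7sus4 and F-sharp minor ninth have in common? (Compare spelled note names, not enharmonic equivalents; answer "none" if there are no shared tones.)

G♯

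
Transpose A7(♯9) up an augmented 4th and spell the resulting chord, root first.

D#, F##, A#, C#, E##

A up an augmented 4th → D#. New chord: D# dominant seventh sharp nine.
- root: D#
- major 3rd: F##
- perfect 5th: A#
- minor 7th: C#
- augmented 9th: E##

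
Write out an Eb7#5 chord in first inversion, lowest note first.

G, B, Db, Eb

In root position, Eb7#5 is Eb–G–B–Db.
First inversion puts the third (G) in the bass.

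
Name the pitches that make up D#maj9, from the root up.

Root D#, quality major ninth:
- root: D#
- major 3rd: F##
- perfect 5th: A#
- major 7th: C##
- major 9th: E#

D#, F##, A#, C##, E#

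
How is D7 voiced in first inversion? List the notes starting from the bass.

D7 = D–F#–A–C; first inversion → third (F#) lowest.

F# A C D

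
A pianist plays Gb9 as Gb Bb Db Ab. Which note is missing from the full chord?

Fb

Gb9 = Gb, Bb, Db, Fb, Ab. The voicing lacks the 7th (minor 7th), Fb.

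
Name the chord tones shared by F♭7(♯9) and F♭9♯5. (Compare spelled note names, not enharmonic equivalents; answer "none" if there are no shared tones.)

Fb Ab Ebb

F♭7(♯9) = Fb, Ab, Cb, Ebb, G.
F♭9♯5 = Fb, Ab, C, Ebb, Gb.
Shared: Fb, Ab, Ebb.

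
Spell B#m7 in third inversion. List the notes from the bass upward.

A♯ – B♯ – D♯ – F𝄪

In root position, B#m7 is B♯–D♯–F𝄪–A♯.
Third inversion puts the seventh (A♯) in the bass.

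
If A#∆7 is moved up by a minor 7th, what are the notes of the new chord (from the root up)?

G#, B#, D#, F##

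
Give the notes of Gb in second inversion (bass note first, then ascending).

In root position, Gb is Gb–Bb–Db.
Second inversion puts the fifth (Db) in the bass.

Db Gb Bb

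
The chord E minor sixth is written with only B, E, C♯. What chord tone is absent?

E minor sixth = E, G, B, C♯. The voicing lacks the 3rd (minor 3rd), G.

G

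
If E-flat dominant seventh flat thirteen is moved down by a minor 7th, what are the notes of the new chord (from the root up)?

F, A, C, E-flat, D-flat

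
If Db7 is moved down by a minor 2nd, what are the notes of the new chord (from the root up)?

C, E, G, Bb

A minor 2nd down from Db is C, so the new chord is C dominant seventh.
Root: C
Major 3rd (3rd): E
Perfect 5th (5th): G
Minor 7th (7th): Bb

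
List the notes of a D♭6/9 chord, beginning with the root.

D♭6/9: six-nine on Db.
Db — root
F — major 3rd
Ab — perfect 5th
Bb — major 6th
Eb — major 9th

Db  F  Ab  Bb  Eb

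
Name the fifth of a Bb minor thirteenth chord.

Root of Bb minor thirteenth = Bb. The 5th is a perfect 5th: Bb up a perfect 5th → F.

F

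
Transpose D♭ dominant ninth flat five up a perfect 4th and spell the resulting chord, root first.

G-flat – B-flat – D-double-flat – F-flat – A-flat

Transposed root: D-flat → G-flat (perfect 4th up). So we spell G-flat dominant ninth flat five:
G-flat — root
B-flat — major 3rd
D-double-flat — diminished 5th
F-flat — minor 7th
A-flat — major 9th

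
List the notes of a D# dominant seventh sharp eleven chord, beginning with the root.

D-sharp, F-double-sharp, A-sharp, C-sharp, G-double-sharp

D# dominant seventh sharp eleven is a dominant seventh sharp eleven built on D-sharp.
D-sharp — root
F-double-sharp — major 3rd
A-sharp — perfect 5th
C-sharp — minor 7th
G-double-sharp — augmented 11th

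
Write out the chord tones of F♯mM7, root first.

F#  A  C#  E#

F♯mM7 is a minor-major seventh built on F#.
Root: F#
Minor 3rd (3rd): A
Perfect 5th (5th): C#
Major 7th (7th): E#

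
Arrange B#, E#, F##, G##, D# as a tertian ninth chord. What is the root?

E#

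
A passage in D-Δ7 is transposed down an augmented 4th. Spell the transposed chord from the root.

An augmented 4th down from D is Ab, so the new chord is Ab minor-major seventh.
- root: Ab
- minor 3rd: Cb
- perfect 5th: Eb
- major 7th: G

Ab Cb Eb G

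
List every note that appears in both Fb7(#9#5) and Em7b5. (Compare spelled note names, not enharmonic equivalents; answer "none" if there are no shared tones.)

G

Fb7(#9#5): Fb Ab C Ebb G
Em7b5: E G Bb D
Common to both → G.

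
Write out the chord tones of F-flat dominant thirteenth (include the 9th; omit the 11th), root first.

Fb – Ab – Cb – Ebb – Gb – Db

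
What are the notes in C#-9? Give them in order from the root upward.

C# – E – G# – B – D#

Root C#, quality minor ninth:
C# — root
E — minor 3rd
G# — perfect 5th
B — minor 7th
D# — major 9th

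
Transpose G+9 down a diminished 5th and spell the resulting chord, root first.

G down a diminished 5th → C#. New chord: C# dominant ninth sharp five.
C# — root
E# — major 3rd
G## — augmented 5th
B — minor 7th
D# — major 9th

C#  E#  G##  B  D#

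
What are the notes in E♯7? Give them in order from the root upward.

E♯7: dominant seventh on E#.
Root: E#
Major 3rd (3rd): G##
Perfect 5th (5th): B#
Minor 7th (7th): D#

E#, G##, B#, D#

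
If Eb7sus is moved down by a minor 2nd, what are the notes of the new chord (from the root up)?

D, G, A, C

Transposed root: E♭ → D (minor 2nd down). So we spell D dominant seventh suspended fourth:
Root: D
Perfect 4th (4th): G
Perfect 5th (5th): A
Minor 7th (7th): C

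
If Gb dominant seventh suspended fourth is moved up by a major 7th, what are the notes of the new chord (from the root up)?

F, B-flat, C, E-flat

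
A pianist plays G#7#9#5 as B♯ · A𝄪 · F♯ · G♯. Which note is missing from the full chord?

D𝄪

The full G#7#9#5 chord is G♯, B♯, D𝄪, F♯, A𝄪.
Comparing with the voicing, the augmented 5th (5th) — D𝄪 — is absent.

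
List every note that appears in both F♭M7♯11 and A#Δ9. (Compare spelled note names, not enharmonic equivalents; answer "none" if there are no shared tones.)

F♭M7♯11 = Fb, Ab, Cb, Eb, Bb.
A#Δ9 = A#, C##, E#, G##, B#.
Shared: none.

none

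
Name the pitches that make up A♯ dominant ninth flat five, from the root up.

A#  C##  E  G#  B#

Root A#, quality dominant ninth flat five:
root → A#
3rd (major 3rd) → C##
5th (diminished 5th) → E
7th (minor 7th) → G#
9th (major 9th) → B#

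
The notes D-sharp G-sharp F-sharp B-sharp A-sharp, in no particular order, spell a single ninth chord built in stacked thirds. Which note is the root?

Stacking in thirds gives G-sharp – B-sharp – D-sharp – F-sharp – A-sharp, so G-sharp is the root — G-sharp dominant ninth.

G-sharp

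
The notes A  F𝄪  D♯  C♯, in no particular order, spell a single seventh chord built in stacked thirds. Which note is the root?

D♯

Stacking in thirds gives D♯ – F𝄪 – A – C♯, so D♯ is the root — D♯ dominant seventh flat five.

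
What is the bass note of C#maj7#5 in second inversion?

C#maj7#5 in root position is C#–E#–G##–B#.
Second inversion places the fifth in the bass, which is G##.

G##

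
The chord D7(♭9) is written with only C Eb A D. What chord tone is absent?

The full D7(♭9) chord is D, F#, A, C, Eb.
Comparing with the voicing, the major 3rd (3rd) — F# — is absent.

F#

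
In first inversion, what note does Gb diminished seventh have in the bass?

B-double-flat

Gb diminished seventh = G-flat–B-double-flat–D-double-flat–F-double-flat. First inversion → third in the bass = B-double-flat.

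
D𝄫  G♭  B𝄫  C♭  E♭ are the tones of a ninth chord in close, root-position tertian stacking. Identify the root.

Arranged so that each adjacent pair is a third by letter name: C♭ – E♭ – G♭ – B𝄫 – D𝄫.
The bottom of that stack, C♭, is the root (this is C♭ dominant seventh flat nine).

C♭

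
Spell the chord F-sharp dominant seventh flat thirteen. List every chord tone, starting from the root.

F-sharp dominant seventh flat thirteen: dominant seventh flat thirteen on F-sharp.
- root: F-sharp
- major 3rd: A-sharp
- perfect 5th: C-sharp
- minor 7th: E
- minor 13th: D

F-sharp A-sharp C-sharp E D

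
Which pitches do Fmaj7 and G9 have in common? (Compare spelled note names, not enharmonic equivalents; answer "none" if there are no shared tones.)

F, A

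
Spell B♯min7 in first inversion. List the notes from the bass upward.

D# F## A# B#

B♯min7 = B#–D#–F##–A#; first inversion → third (D#) lowest.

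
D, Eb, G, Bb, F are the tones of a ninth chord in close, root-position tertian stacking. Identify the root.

Eb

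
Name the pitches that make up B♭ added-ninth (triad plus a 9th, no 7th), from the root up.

Root B-flat, quality added-ninth:
B-flat — root
D — major 3rd
F — perfect 5th
C — major 9th

B-flat  D  F  C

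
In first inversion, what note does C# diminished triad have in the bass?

C# diminished triad in root position is C#–E–G.
First inversion places the third in the bass, which is E.

E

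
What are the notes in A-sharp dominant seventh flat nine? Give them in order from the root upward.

A-sharp dominant seventh flat nine is a dominant seventh flat nine built on A-sharp.
A-sharp — root
C-double-sharp — major 3rd
E-sharp — perfect 5th
G-sharp — minor 7th
B — minor 9th

A-sharp, C-double-sharp, E-sharp, G-sharp, B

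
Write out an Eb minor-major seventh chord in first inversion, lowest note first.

Eb minor-major seventh = E-flat–G-flat–B-flat–D; first inversion → third (G-flat) lowest.

G-flat – B-flat – D – E-flat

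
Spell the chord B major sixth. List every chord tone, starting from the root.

B, D#, F#, G#

Root B, quality major sixth:
Root: B
Major 3rd (3rd): D#
Perfect 5th (5th): F#
Major 6th (6th): G#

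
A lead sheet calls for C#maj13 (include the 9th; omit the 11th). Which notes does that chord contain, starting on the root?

C# – E# – G# – B# – D# – A#

Root C#, quality major thirteenth:
C# — root
E# — major 3rd
G# — perfect 5th
B# — major 7th
D# — major 9th
A# — major 13th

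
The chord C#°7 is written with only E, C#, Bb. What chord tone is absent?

G

The full C#°7 chord is C#, E, G, Bb.
Comparing with the voicing, the diminished 5th (5th) — G — is absent.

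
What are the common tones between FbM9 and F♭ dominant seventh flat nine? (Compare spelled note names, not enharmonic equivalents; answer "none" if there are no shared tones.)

Fb, Ab, Cb

FbM9 = Fb, Ab, Cb, Eb, Gb.
F♭ dominant seventh flat nine = Fb, Ab, Cb, Ebb, Gbb.
Shared: Fb, Ab, Cb.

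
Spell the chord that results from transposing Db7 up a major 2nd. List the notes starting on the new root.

Eb – G – Bb – Db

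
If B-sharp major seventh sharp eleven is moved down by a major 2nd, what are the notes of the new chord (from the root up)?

A# C## E# G## D##

Transposed root: B# → A# (major 2nd down). So we spell A# major seventh sharp eleven:
- root: A#
- major 3rd: C##
- perfect 5th: E#
- major 7th: G##
- augmented 11th: D##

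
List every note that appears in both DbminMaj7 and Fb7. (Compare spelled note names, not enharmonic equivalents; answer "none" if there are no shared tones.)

DbminMaj7 = D♭, F♭, A♭, C.
Fb7 = F♭, A♭, C♭, E𝄫.
Shared: F♭, A♭.

F♭  A♭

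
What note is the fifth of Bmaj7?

F♯

Bmaj7 is built on B; its 5th is a perfect 5th above the root.
A fifth above B uses the letter F, and the perfect 5th above B is F♯.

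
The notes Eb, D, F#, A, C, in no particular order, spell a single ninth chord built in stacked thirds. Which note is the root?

D

Stacking in thirds gives D – F# – A – C – Eb, so D is the root — D dominant seventh flat nine.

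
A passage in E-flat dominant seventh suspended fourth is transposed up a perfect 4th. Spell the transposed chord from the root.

Transposed root: E♭ → A♭ (perfect 4th up). So we spell A♭ dominant seventh suspended fourth:
- root: A♭
- perfect 4th: D♭
- perfect 5th: E♭
- minor 7th: G♭

A♭  D♭  E♭  G♭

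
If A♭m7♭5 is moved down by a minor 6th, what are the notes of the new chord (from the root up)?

C, E♭, G♭, B♭

A minor 6th down from A♭ is C, so the new chord is C half-diminished seventh.
- root: C
- minor 3rd: E♭
- diminished 5th: G♭
- minor 7th: B♭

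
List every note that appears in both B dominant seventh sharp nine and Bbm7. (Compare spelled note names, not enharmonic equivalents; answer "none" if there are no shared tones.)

B dominant seventh sharp nine: B D# F# A C##
Bbm7: Bb Db F Ab
Common to both → none.

none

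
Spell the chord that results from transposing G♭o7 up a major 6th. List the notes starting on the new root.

Eb Gb Bbb Dbb

A major 6th up from Gb is Eb, so the new chord is Eb diminished seventh.
Root: Eb
Minor 3rd (3rd): Gb
Diminished 5th (5th): Bbb
Diminished 7th (7th): Dbb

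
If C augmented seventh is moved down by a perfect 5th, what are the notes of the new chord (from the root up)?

F A C-sharp E-flat

C down a perfect 5th → F. New chord: F augmented seventh.
Root: F
Major 3rd (3rd): A
Augmented 5th (5th): C-sharp
Minor 7th (7th): E-flat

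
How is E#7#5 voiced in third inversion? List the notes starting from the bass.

D#, E#, G##, B##

In root position, E#7#5 is E#–G##–B##–D#.
Third inversion puts the seventh (D#) in the bass.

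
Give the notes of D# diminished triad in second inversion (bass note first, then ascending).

A  D-sharp  F-sharp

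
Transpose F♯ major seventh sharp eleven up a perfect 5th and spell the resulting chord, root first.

F-sharp up a perfect 5th → C-sharp. New chord: C-sharp major seventh sharp eleven.
root → C-sharp
3rd (major 3rd) → E-sharp
5th (perfect 5th) → G-sharp
7th (major 7th) → B-sharp
11th (augmented 11th) → F-double-sharp

C-sharp  E-sharp  G-sharp  B-sharp  F-double-sharp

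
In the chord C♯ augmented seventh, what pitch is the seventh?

B

C♯ augmented seventh is built on C#; its 7th is a minor 7th above the root.
A seventh above C uses the letter B, and the minor 7th above C# is B.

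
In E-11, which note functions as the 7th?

Root of E-11 = E. The 7th is a minor 7th: E up a minor 7th → D.

D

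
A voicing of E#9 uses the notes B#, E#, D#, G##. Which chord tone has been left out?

E#9 = E#, G##, B#, D#, F##. The voicing lacks the 9th (major 9th), F##.

F##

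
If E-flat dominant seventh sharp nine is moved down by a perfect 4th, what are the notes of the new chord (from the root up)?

B♭, D, F, A♭, C♯

Transposed root: E♭ → B♭ (perfect 4th down). So we spell B♭ dominant seventh sharp nine:
Root: B♭
Major 3rd (3rd): D
Perfect 5th (5th): F
Minor 7th (7th): A♭
Augmented 9th (9th): C♯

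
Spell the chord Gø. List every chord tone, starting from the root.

Root G, quality half-diminished seventh:
G — root
Bb — minor 3rd
Db — diminished 5th
F — minor 7th

G, Bb, Db, F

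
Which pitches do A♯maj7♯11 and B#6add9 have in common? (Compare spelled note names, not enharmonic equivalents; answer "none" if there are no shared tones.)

C## G## D##

A♯maj7♯11: A# C## E# G## D##
B#6add9: B# D## F## G## C##
Common to both → C##, G##, D##.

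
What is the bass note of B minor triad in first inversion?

D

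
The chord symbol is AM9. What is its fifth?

Root of AM9 = A. The 5th is a perfect 5th: A up a perfect 5th → E.

E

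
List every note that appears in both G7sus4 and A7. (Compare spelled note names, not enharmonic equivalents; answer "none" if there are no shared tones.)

G

G7sus4 = G, C, D, F.
A7 = A, C#, E, G.
Shared: G.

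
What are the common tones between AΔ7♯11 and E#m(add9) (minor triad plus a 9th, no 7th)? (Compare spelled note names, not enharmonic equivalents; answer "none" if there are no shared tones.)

AΔ7♯11: A C# E G# D#
E#m(add9): E# G# B# F##
Common to both → G#.

G#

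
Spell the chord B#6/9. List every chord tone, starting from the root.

Root B#, quality six-nine:
- root: B#
- major 3rd: D##
- perfect 5th: F##
- major 6th: G##
- major 9th: C##

B#  D##  F##  G##  C##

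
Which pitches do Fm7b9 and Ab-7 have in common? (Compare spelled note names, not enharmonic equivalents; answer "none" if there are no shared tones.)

Ab, Eb, Gb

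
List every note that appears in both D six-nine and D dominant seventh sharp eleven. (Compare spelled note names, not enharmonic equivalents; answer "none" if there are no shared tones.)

D F-sharp A

D six-nine: D F-sharp A B E
D dominant seventh sharp eleven: D F-sharp A C G-sharp
Common to both → D, F-sharp, A.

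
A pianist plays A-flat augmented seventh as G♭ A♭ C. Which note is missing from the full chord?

E

The full A-flat augmented seventh chord is A♭, C, E, G♭.
Comparing with the voicing, the augmented 5th (5th) — E — is absent.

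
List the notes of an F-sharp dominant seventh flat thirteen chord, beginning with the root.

F-sharp  A-sharp  C-sharp  E  D

F-sharp dominant seventh flat thirteen is a dominant seventh flat thirteen built on F-sharp.
root → F-sharp
3rd (major 3rd) → A-sharp
5th (perfect 5th) → C-sharp
7th (minor 7th) → E
13th (minor 13th) → D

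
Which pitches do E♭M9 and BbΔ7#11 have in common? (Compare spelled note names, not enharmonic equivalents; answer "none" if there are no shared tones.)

B♭ – D – F

E♭M9 = E♭, G, B♭, D, F.
BbΔ7#11 = B♭, D, F, A, E.
Shared: B♭, D, F.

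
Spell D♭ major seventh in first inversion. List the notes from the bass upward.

F  A-flat  C  D-flat

D♭ major seventh = D-flat–F–A-flat–C; first inversion → third (F) lowest.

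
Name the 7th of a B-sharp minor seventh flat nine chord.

A-sharp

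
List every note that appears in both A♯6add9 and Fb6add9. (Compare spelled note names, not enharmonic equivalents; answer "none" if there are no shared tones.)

none

A♯6add9: A# C## E# F## B#
Fb6add9: Fb Ab Cb Db Gb
Common to both → none.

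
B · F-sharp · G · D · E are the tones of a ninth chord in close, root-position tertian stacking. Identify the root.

E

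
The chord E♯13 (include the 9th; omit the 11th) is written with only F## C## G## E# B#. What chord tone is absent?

D#

E♯13 = E#, G##, B#, D#, F##, C##. The voicing lacks the 7th (minor 7th), D#.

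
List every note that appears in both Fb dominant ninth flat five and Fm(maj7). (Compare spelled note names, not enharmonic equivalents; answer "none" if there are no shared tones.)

Fb dominant ninth flat five = Fb, Ab, Cbb, Ebb, Gb.
Fm(maj7) = F, Ab, C, E.
Shared: Ab.

Ab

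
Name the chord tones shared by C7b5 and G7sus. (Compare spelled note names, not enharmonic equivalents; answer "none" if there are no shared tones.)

C

C7b5: C E Gb Bb
G7sus: G C D F
Common to both → C.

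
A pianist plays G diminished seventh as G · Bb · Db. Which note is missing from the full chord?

The full G diminished seventh chord is G, Bb, Db, Fb.
Comparing with the voicing, the diminished 7th (7th) — Fb — is absent.

Fb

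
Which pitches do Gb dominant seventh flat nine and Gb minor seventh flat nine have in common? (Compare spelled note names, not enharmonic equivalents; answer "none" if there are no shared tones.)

G-flat, D-flat, F-flat, A-double-flat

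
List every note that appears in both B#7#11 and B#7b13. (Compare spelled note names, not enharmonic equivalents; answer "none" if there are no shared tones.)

B#, D##, F##, A#

B#7#11: B# D## F## A# E##
B#7b13: B# D## F## A# G#
Common to both → B#, D##, F##, A#.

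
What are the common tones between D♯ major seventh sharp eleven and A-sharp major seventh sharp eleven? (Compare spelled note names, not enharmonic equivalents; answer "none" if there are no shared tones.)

D♯ major seventh sharp eleven: D-sharp F-double-sharp A-sharp C-double-sharp G-double-sharp
A-sharp major seventh sharp eleven: A-sharp C-double-sharp E-sharp G-double-sharp D-double-sharp
Common to both → A-sharp, C-double-sharp, G-double-sharp.

A-sharp, C-double-sharp, G-double-sharp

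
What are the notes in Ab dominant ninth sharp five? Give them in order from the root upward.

Ab dominant ninth sharp five: dominant ninth sharp five on Ab.
Ab — root
C — major 3rd
E — augmented 5th
Gb — minor 7th
Bb — major 9th

Ab, C, E, Gb, Bb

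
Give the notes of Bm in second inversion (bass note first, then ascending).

F#  B  D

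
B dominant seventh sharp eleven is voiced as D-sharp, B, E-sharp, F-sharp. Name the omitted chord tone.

A

The full B dominant seventh sharp eleven chord is B, D-sharp, F-sharp, A, E-sharp.
Comparing with the voicing, the minor 7th (7th) — A — is absent.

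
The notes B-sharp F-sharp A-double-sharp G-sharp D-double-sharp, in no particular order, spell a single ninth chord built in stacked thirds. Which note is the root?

G-sharp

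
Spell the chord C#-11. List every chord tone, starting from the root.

C# – E – G# – B – D# – F#

Root C#, quality minor eleventh:
C# — root
E — minor 3rd
G# — perfect 5th
B — minor 7th
D# — major 9th
F# — perfect 11th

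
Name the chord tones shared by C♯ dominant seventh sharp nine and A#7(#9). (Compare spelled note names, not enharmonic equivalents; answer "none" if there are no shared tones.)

C♯ dominant seventh sharp nine: C♯ E♯ G♯ B D𝄪
A#7(#9): A♯ C𝄪 E♯ G♯ B𝄪
Common to both → E♯, G♯.

E♯ G♯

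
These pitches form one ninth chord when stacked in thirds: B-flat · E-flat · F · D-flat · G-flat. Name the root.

Stacking in thirds gives E-flat – G-flat – B-flat – D-flat – F, so E-flat is the root — E-flat minor ninth.

E-flat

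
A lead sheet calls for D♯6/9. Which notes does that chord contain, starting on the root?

D#  F##  A#  B#  E#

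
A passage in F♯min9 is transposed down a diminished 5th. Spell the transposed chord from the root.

B♯  D♯  F𝄪  A♯  C𝄪

F♯ down a diminished 5th → B♯. New chord: B♯ minor ninth.
Root: B♯
Minor 3rd (3rd): D♯
Perfect 5th (5th): F𝄪
Minor 7th (7th): A♯
Major 9th (9th): C𝄪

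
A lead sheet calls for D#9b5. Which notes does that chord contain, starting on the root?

D#9b5: dominant ninth flat five on D#.
root → D#
3rd (major 3rd) → F##
5th (diminished 5th) → A
7th (minor 7th) → C#
9th (major 9th) → E#

D#, F##, A, C#, E#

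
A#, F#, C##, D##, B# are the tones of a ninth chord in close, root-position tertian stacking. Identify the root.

Arranged so that each adjacent pair is a third by letter name: B# – D## – F# – A# – C##.
The bottom of that stack, B#, is the root (this is B# dominant ninth flat five).

B#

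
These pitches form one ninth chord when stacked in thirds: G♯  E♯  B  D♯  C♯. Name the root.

C♯

Stacking in thirds gives C♯ – E♯ – G♯ – B – D♯, so C♯ is the root — C♯ dominant ninth.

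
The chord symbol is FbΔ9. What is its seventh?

Root of FbΔ9 = F♭. The 7th is a major 7th: F♭ up a major 7th → E♭.

E♭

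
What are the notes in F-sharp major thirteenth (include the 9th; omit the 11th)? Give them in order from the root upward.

F-sharp major thirteenth: major thirteenth on F-sharp.
Root: F-sharp
Major 3rd (3rd): A-sharp
Perfect 5th (5th): C-sharp
Major 7th (7th): E-sharp
Major 9th (9th): G-sharp
Major 13th (13th): D-sharp

F-sharp A-sharp C-sharp E-sharp G-sharp D-sharp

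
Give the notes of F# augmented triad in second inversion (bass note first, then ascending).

F# augmented triad = F#–A#–C##; second inversion → fifth (C##) lowest.

C##, F#, A#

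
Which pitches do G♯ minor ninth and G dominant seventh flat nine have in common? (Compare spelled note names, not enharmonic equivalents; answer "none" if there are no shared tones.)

G♯ minor ninth = G-sharp, B, D-sharp, F-sharp, A-sharp.
G dominant seventh flat nine = G, B, D, F, A-flat.
Shared: B.

B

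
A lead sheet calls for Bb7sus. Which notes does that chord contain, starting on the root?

Bb – Eb – F – Ab

Bb7sus: dominant seventh suspended fourth on Bb.
Root: Bb
Perfect 4th (4th): Eb
Perfect 5th (5th): F
Minor 7th (7th): Ab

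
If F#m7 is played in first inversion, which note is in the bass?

A

F#m7 in root position is F#–A–C#–E.
First inversion places the third in the bass, which is A.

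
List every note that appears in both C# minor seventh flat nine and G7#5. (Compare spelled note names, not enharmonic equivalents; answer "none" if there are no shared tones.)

C# minor seventh flat nine = C♯, E, G♯, B, D.
G7#5 = G, B, D♯, F.
Shared: B.

B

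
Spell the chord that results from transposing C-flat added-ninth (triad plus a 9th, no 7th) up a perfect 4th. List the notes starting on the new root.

C-flat up a perfect 4th → F-flat. New chord: F-flat added-ninth.
- root: F-flat
- major 3rd: A-flat
- perfect 5th: C-flat
- major 9th: G-flat

F-flat A-flat C-flat G-flat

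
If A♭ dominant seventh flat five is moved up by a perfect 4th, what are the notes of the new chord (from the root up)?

Transposed root: Ab → Db (perfect 4th up). So we spell Db dominant seventh flat five:
Db — root
F — major 3rd
Abb — diminished 5th
Cb — minor 7th

Db, F, Abb, Cb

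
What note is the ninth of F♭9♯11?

Gb

Root of F♭9♯11 = Fb. The 9th is a major 9th: Fb up a major 9th → Gb.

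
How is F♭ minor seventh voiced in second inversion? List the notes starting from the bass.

F♭ minor seventh = F-flat–A-double-flat–C-flat–E-double-flat; second inversion → fifth (C-flat) lowest.

C-flat  E-double-flat  F-flat  A-double-flat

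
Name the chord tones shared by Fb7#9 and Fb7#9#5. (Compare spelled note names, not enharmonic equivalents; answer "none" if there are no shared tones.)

Fb Ab Ebb G

Fb7#9: Fb Ab Cb Ebb G
Fb7#9#5: Fb Ab C Ebb G
Common to both → Fb, Ab, Ebb, G.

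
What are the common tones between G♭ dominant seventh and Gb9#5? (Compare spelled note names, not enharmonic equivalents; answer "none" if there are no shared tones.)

G♭ dominant seventh: G♭ B♭ D♭ F♭
Gb9#5: G♭ B♭ D F♭ A♭
Common to both → G♭, B♭, F♭.

G♭, B♭, F♭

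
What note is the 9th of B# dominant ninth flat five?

B# dominant ninth flat five is built on B-sharp; its 9th is a major 9th above the root.
A second above B uses the letter C, and the major 9th above B-sharp is C-double-sharp.

C-double-sharp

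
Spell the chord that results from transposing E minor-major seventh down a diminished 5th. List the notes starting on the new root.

A-sharp  C-sharp  E-sharp  G-double-sharp

E down a diminished 5th → A-sharp. New chord: A-sharp minor-major seventh.
- root: A-sharp
- minor 3rd: C-sharp
- perfect 5th: E-sharp
- major 7th: G-double-sharp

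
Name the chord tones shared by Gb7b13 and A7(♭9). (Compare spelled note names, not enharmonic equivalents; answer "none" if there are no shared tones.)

Gb7b13 = Gb, Bb, Db, Fb, Ebb.
A7(♭9) = A, C#, E, G, Bb.
Shared: Bb.

Bb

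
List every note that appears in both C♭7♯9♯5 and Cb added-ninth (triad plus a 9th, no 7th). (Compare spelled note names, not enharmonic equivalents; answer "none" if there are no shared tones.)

C♭7♯9♯5: Cb Eb G Bbb D
Cb added-ninth: Cb Eb Gb Db
Common to both → Cb, Eb.

Cb – Eb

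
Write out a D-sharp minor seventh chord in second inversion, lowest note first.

A-sharp, C-sharp, D-sharp, F-sharp

In root position, D-sharp minor seventh is D-sharp–F-sharp–A-sharp–C-sharp.
Second inversion puts the fifth (A-sharp) in the bass.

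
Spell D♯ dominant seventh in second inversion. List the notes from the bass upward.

A-sharp C-sharp D-sharp F-double-sharp

In root position, D♯ dominant seventh is D-sharp–F-double-sharp–A-sharp–C-sharp.
Second inversion puts the fifth (A-sharp) in the bass.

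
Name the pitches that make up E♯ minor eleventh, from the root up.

E-sharp – G-sharp – B-sharp – D-sharp – F-double-sharp – A-sharp

Root E-sharp, quality minor eleventh:
- root: E-sharp
- minor 3rd: G-sharp
- perfect 5th: B-sharp
- minor 7th: D-sharp
- major 9th: F-double-sharp
- perfect 11th: A-sharp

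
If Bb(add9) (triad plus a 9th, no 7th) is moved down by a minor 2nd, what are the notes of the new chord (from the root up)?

A, C#, E, B

Bb down a minor 2nd → A. New chord: A added-ninth.
Root: A
Major 3rd (3rd): C#
Perfect 5th (5th): E
Major 9th (9th): B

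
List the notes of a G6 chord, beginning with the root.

G – B – D – E

Root G, quality major sixth:
Root: G
Major 3rd (3rd): B
Perfect 5th (5th): D
Major 6th (6th): E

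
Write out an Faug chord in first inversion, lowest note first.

A, C#, F

Faug = F–A–C#; first inversion → third (A) lowest.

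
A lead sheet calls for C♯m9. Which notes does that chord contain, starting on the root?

C♯m9: minor ninth on C#.
root → C#
3rd (minor 3rd) → E
5th (perfect 5th) → G#
7th (minor 7th) → B
9th (major 9th) → D#

C#  E  G#  B  D#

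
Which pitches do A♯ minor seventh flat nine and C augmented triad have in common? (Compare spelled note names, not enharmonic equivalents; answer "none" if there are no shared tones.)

A♯ minor seventh flat nine = A-sharp, C-sharp, E-sharp, G-sharp, B.
C augmented triad = C, E, G-sharp.
Shared: G-sharp.

G-sharp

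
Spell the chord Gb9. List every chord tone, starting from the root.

Gb, Bb, Db, Fb, Ab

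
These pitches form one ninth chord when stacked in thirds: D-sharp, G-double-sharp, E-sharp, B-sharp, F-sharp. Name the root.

Arranged so that each adjacent pair is a third by letter name: E-sharp – G-double-sharp – B-sharp – D-sharp – F-sharp.
The bottom of that stack, E-sharp, is the root (this is E-sharp dominant seventh flat nine).

E-sharp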